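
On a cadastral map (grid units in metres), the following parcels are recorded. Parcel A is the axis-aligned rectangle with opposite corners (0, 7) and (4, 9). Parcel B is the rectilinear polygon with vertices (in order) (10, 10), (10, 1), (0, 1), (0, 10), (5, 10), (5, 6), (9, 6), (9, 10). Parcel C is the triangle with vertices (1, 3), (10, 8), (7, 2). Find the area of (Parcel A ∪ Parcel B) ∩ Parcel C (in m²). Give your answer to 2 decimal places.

17.62

|Parcel A ∪ Parcel B| = 74.
|(Parcel A ∪ Parcel B) ∩ Parcel C| = 17.62.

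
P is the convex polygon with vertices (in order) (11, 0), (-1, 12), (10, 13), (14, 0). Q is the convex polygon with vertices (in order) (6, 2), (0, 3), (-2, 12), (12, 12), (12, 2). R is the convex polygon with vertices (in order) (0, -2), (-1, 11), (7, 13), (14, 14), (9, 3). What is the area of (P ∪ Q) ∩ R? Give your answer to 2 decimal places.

|P ∪ Q| = 142.1538.
|(P ∪ Q) ∩ R| = 111.74.

111.74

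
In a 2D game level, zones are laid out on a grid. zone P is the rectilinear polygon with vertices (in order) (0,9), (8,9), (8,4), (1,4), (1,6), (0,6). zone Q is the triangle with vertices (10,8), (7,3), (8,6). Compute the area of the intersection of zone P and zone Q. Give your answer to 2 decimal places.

0.53

The intersection is the polygon with vertices (8,4.667), (7.6,4), (7.333,4), (8,6).
By the shoelace formula its area is 0.53.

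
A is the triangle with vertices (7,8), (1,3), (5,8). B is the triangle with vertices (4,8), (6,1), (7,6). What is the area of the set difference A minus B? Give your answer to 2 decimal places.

3.88

|A| = 5, |A∩B| = 1.119.
|A ∖ B| = |A| − |A∩B| = 5 − 1.119 = 3.88.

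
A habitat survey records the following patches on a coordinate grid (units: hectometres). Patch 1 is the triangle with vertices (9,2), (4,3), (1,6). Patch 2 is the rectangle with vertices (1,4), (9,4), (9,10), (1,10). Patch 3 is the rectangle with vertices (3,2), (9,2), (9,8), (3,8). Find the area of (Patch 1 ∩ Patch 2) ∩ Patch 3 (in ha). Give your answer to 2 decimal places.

1.00

The region (Patch 1 ∩ Patch 2) ∩ Patch 3 is the polygon with vertices (5,4), (3,4), (3,5).
By the shoelace formula its area is 1.00.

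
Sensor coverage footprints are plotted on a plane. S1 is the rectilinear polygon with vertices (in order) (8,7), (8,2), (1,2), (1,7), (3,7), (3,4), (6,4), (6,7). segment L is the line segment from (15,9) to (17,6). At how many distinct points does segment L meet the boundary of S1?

The segment lies entirely outside S1 and never meets its boundary.

0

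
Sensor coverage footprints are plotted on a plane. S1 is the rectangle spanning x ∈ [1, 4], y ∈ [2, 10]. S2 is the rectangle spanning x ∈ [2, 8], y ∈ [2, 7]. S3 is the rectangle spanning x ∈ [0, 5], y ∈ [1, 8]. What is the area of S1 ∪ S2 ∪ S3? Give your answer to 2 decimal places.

56.00

By inclusion–exclusion:
Individual areas: |S1| = 24, |S2| = 30, |S3| = 35.
|S1∩S2|: x∈[2,4], y∈[2,7] → 2·5 = 10.
|S1∩S3|: x∈[1,4], y∈[2,8] → 3·6 = 18.
|S2∩S3|: x∈[2,5], y∈[2,7] → 3·5 = 15.
|S1∩S2∩S3| = 10.
|S1 ∪ S2 ∪ S3| = 89 − 43 + 10 = 56.00.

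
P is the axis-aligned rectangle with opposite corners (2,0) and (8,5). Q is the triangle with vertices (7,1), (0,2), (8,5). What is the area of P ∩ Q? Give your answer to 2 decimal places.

13.46

The intersection is the polygon with vertices (2,2.75), (8,5), (7,1), (2,1.714).
By the shoelace formula its area is 13.46.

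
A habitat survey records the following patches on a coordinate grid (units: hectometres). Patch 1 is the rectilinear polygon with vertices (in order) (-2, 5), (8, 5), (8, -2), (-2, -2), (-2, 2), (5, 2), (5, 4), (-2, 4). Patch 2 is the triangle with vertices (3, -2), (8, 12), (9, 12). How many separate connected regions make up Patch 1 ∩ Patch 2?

Patch 1 ∩ Patch 2 splits into 2 disjoint pieces (area 0.8167, area 0.5714).

2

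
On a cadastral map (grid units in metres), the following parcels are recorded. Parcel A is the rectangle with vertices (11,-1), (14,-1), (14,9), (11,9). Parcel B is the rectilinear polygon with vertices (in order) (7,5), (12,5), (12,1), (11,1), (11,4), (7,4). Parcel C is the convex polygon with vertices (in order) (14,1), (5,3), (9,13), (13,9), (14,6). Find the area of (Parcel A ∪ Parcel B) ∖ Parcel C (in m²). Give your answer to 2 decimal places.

|Parcel A ∪ Parcel B| = 34.
|(Parcel A ∪ Parcel B) ∩ Parcel C| = 25.5.
|(Parcel A ∪ Parcel B) ∖ Parcel C| = 34 − 25.5 = 8.50.

8.50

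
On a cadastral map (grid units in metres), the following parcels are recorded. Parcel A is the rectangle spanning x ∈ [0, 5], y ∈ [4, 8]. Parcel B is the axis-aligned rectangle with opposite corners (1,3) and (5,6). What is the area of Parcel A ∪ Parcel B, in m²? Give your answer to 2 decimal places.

By inclusion–exclusion:
Individual areas: |Parcel A| = 20, |Parcel B| = 12.
|Parcel A∩Parcel B|: x∈[1,5], y∈[4,6] → 4·2 = 8.
|Parcel A ∪ Parcel B| = 32 − 8 = 24.00.

24.00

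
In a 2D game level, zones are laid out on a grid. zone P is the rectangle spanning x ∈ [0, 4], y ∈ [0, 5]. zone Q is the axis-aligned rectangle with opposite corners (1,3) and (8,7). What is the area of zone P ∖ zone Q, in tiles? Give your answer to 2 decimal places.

|zone P∩zone Q|: x∈[1,4], y∈[3,5] → 3·2 = 6.
|zone P| = 20.
|zone P ∖ zone Q| = |zone P| − |zone P∩zone Q| = 20 − 6 = 14.00.

14.00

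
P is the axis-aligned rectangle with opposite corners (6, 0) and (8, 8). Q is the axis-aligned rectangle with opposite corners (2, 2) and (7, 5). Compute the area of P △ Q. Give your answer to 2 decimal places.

25.00

|P∩Q|: x∈[6,7], y∈[2,5] → 1·3 = 3.
|P △ Q| = |P| + |Q| − 2·|P∩Q| = 16 + 15 − 6 = 25.00.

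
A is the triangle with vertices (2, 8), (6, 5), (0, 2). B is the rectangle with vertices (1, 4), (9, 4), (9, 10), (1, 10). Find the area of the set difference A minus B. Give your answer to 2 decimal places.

3.50

|A| = 15, |A∩B| = 11.5.
|A ∖ B| = |A| − |A∩B| = 15 − 11.5 = 3.50.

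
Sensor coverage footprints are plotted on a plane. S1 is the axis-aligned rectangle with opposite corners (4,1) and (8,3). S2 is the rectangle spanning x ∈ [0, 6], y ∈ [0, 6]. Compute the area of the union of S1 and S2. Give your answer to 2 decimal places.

40.00

By inclusion–exclusion:
Individual areas: |S1| = 8, |S2| = 36.
|S1∩S2|: x∈[4,6], y∈[1,3] → 2·2 = 4.
|S1 ∪ S2| = 44 − 4 = 40.00.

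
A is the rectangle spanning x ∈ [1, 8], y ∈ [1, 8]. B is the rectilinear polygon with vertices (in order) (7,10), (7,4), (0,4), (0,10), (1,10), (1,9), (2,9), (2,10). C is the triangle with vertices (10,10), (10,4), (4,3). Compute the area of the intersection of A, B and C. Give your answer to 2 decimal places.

The intersection is the polygon with vertices (7,4), (4.857,4), (7,6.5).
By the shoelace formula its area is 2.68.

2.68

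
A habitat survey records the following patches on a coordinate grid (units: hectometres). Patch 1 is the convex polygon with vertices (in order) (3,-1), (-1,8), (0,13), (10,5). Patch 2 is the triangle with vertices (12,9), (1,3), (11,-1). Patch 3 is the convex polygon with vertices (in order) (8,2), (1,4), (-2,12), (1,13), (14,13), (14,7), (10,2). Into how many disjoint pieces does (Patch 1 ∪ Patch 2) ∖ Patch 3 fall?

2

(Patch 1 ∪ Patch 2) ∖ Patch 3 splits into 2 disjoint pieces (area 27.1701, area 0.0609).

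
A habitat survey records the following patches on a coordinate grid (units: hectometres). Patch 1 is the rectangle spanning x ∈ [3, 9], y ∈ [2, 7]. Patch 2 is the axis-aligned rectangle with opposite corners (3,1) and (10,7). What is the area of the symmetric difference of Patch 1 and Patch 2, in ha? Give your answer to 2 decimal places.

12.00

|Patch 1∩Patch 2|: x∈[3,9], y∈[2,7] → 6·5 = 30.
|Patch 1 △ Patch 2| = |Patch 1| + |Patch 2| − 2·|Patch 1∩Patch 2| = 30 + 42 − 60 = 12.00.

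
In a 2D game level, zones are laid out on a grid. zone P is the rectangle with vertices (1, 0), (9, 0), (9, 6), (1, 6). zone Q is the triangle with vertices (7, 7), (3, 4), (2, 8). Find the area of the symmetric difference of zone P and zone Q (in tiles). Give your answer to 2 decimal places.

|zone P| = 48, |zone Q| = 9.5, |zone P∩zone Q| = 3.1667.
|zone P △ zone Q| = |zone P| + |zone Q| − 2·|zone P∩zone Q| = 48 + 9.5 − 6.3333 = 51.17.

51.17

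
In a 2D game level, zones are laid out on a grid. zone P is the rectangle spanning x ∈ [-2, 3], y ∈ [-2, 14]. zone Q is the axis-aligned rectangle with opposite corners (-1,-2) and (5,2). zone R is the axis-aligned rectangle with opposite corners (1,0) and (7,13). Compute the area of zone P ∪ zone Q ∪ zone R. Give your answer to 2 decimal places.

136.00

By inclusion–exclusion:
Individual areas: |zone P| = 80, |zone Q| = 24, |zone R| = 78.
|zone P∩zone Q|: x∈[-1,3], y∈[-2,2] → 4·4 = 16.
|zone P∩zone R|: x∈[1,3], y∈[0,13] → 2·13 = 26.
|zone Q∩zone R|: x∈[1,5], y∈[0,2] → 4·2 = 8.
|zone P∩zone Q∩zone R| = 4.
|zone P ∪ zone Q ∪ zone R| = 182 − 50 + 4 = 136.00.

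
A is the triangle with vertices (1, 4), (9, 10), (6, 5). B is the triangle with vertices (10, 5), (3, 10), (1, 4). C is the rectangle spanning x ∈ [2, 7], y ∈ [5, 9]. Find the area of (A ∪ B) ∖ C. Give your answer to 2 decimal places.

|A ∪ B| = 28.4146.
|(A ∪ B) ∩ C| = 17.548.
|(A ∪ B) ∖ C| = 28.4146 − 17.548 = 10.87.

10.87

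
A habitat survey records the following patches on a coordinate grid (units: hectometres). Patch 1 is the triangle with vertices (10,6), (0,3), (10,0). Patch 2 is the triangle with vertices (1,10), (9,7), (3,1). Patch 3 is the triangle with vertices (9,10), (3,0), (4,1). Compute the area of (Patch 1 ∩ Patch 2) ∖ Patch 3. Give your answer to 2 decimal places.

|Patch 1 ∩ Patch 2| = 6.2738.
|(Patch 1 ∩ Patch 2) ∩ Patch 3| = 0.5237.
|(Patch 1 ∩ Patch 2) ∖ Patch 3| = 6.2738 − 0.5237 = 5.75.

5.75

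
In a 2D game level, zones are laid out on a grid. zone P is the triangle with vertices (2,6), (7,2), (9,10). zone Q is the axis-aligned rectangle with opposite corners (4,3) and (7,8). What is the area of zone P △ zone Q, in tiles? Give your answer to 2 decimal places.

|zone P| = 24, |zone Q| = 15, |zone P∩zone Q| = 13.1321.
|zone P △ zone Q| = |zone P| + |zone Q| − 2·|zone P∩zone Q| = 24 + 15 − 26.2643 = 12.74.

12.74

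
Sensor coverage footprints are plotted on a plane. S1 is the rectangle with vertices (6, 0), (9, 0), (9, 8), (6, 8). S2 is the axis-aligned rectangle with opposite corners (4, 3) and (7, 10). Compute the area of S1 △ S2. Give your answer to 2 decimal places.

35.00

|S1∩S2|: x∈[6,7], y∈[3,8] → 1·5 = 5.
|S1 △ S2| = |S1| + |S2| − 2·|S1∩S2| = 24 + 21 − 10 = 35.00.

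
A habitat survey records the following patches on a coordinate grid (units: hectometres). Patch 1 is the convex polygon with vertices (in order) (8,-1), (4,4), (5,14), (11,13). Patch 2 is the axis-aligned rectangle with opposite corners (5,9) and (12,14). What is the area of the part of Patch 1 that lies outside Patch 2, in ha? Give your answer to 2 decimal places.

|Patch 1| = 66, |Patch 1∩Patch 2| = 25.2857.
|Patch 1 ∖ Patch 2| = |Patch 1| − |Patch 1∩Patch 2| = 66 − 25.2857 = 40.71.

40.71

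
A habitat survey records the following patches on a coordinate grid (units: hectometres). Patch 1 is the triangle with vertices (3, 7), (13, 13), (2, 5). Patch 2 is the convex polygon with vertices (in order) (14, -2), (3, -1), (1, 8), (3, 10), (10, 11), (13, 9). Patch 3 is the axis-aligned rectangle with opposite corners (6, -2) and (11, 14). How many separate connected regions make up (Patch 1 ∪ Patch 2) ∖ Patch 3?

(Patch 1 ∪ Patch 2) ∖ Patch 3 splits into 3 disjoint pieces (area 0.2545, area 28.4242, area 45.0519).

3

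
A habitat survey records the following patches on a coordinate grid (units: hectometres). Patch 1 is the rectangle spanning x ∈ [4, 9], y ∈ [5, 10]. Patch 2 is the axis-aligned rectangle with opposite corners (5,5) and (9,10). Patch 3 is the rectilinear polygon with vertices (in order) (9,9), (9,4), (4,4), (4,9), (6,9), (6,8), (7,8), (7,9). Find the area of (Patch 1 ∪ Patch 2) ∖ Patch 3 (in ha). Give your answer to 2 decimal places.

|Patch 1 ∪ Patch 2| = 25.
|(Patch 1 ∪ Patch 2) ∩ Patch 3| = 19.
|(Patch 1 ∪ Patch 2) ∖ Patch 3| = 25 − 19 = 6.00.

6.00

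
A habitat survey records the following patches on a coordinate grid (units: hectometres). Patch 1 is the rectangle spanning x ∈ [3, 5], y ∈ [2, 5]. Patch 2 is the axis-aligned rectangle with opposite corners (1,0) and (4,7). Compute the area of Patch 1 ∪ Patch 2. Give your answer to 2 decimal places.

24.00

By inclusion–exclusion:
Individual areas: |Patch 1| = 6, |Patch 2| = 21.
|Patch 1∩Patch 2|: x∈[3,4], y∈[2,5] → 1·3 = 3.
|Patch 1 ∪ Patch 2| = 27 − 3 = 24.00.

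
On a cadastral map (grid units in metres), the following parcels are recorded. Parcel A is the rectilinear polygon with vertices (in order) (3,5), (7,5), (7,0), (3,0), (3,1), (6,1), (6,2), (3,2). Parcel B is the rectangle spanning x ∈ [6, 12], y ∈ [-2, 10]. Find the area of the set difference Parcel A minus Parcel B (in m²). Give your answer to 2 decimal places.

12.00

|Parcel A| = 17, |Parcel A∩Parcel B| = 5.
|Parcel A ∖ Parcel B| = |Parcel A| − |Parcel A∩Parcel B| = 17 − 5 = 12.00.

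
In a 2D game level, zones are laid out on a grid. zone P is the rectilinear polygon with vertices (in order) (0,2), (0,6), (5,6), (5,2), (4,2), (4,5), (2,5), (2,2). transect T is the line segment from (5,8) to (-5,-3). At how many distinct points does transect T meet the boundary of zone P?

4

The segment meets the boundary at (2,4.7), (0,2.5), (2.273,5), (3.182,6).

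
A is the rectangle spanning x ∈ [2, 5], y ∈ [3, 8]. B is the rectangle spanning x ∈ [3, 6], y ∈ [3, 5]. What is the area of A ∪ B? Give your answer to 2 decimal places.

17.00

By inclusion–exclusion:
Individual areas: |A| = 15, |B| = 6.
|A∩B|: x∈[3,5], y∈[3,5] → 2·2 = 4.
|A ∪ B| = 21 − 4 = 17.00.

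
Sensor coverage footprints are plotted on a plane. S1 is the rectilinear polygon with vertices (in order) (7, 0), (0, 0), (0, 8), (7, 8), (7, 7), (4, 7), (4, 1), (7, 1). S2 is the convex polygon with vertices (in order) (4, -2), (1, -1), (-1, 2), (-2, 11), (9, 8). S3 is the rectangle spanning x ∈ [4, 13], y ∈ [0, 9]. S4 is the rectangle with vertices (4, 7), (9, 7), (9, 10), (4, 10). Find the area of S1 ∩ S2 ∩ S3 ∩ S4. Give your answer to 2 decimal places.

The intersection is the polygon with vertices (4,7), (4,8), (7,8), (7,7).
By the shoelace formula its area is 3.00.

3.00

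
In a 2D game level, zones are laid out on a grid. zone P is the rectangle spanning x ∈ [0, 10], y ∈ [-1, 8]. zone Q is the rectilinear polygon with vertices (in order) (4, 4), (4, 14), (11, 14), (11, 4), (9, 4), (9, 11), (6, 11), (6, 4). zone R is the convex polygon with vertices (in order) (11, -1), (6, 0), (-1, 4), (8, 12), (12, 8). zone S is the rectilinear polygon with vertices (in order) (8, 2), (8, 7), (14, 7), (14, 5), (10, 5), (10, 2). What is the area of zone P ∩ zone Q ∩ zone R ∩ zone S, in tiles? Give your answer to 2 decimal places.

The intersection is the polygon with vertices (9,4), (9,7), (10,7), (10,5), (10,4).
By the shoelace formula its area is 3.00.

3.00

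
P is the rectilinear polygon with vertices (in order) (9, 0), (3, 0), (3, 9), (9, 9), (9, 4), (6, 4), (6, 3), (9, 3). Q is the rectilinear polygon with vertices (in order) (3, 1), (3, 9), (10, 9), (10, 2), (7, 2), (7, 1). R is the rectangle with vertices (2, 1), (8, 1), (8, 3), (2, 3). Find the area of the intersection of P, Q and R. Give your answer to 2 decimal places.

The intersection is the polygon with vertices (8,3), (8,2), (7,2), (7,1), (3,1), (3,3), (6,3).
By the shoelace formula its area is 9.00.

9.00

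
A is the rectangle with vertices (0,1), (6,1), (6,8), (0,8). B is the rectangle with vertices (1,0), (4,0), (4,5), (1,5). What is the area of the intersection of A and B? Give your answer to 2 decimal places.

|A∩B|: x∈[1,4], y∈[1,5] → 3·4 = 12.

12.00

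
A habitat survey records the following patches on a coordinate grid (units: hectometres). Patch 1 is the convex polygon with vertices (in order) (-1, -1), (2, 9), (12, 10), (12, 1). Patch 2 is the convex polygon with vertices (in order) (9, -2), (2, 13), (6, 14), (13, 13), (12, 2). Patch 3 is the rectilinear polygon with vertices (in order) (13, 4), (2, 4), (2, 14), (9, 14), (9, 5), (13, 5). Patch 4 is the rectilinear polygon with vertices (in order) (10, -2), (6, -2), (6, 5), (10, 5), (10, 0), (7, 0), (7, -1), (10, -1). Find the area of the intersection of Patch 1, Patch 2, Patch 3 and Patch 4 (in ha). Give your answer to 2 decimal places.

3.96

The intersection is the polygon with vertices (6.2,4), (6,4.429), (6,5), (9,5), (10,5), (10,4).
By the shoelace formula its area is 3.96.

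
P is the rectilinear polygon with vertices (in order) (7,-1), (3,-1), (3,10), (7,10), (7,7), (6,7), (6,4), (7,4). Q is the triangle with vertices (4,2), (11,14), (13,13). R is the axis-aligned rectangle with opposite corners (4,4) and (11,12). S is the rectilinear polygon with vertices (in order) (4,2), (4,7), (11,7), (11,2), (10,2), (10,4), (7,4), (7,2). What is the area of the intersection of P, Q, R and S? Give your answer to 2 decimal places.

0.51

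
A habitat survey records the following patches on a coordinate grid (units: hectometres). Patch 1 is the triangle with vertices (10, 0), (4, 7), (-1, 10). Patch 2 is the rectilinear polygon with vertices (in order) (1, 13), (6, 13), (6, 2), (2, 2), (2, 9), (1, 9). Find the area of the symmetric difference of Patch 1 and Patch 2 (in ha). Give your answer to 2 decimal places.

|Patch 1| = 8.5, |Patch 2| = 48, |Patch 1∩Patch 2| = 5.0485.
|Patch 1 △ Patch 2| = |Patch 1| + |Patch 2| − 2·|Patch 1∩Patch 2| = 8.5 + 48 − 10.097 = 46.40.

46.40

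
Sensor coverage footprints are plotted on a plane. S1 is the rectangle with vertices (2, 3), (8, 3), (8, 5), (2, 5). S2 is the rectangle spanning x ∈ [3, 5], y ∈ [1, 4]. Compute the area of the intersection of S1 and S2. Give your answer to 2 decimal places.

2.00

|S1∩S2|: x∈[3,5], y∈[3,4] → 2·1 = 2.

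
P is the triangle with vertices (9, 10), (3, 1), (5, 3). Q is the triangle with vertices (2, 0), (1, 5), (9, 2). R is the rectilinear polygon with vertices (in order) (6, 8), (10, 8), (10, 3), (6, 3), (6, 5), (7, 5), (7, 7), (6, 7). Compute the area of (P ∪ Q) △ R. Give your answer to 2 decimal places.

|P ∪ Q| = 20.5078.
|(P ∪ Q) ∩ R| = 0.3482.
|(P ∪ Q) △ R| = 20.5078 + 18 − 0.6964 = 37.81.

37.81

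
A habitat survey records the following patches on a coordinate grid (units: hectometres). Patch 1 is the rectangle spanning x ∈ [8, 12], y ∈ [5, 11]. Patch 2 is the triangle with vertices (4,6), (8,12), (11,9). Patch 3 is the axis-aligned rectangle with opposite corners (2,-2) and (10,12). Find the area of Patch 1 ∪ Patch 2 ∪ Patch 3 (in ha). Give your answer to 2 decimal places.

By inclusion–exclusion:
Individual areas: |Patch 1| = 24, |Patch 2| = 15, |Patch 3| = 112.
|Patch 1∩Patch 2| = 5.9286.
|Patch 1∩Patch 3|: x∈[8,10], y∈[5,11] → 2·6 = 12.
|Patch 2∩Patch 3| = 14.2857.
|Patch 1∩Patch 2∩Patch 3| = 5.2143.
|Patch 1 ∪ Patch 2 ∪ Patch 3| = 151 − 32.2143 + 5.2143 = 124.00.

124.00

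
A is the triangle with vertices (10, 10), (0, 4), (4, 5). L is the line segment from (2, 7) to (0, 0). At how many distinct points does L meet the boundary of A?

The segment meets the boundary at (1.231,4.308), (1.379,4.828).

2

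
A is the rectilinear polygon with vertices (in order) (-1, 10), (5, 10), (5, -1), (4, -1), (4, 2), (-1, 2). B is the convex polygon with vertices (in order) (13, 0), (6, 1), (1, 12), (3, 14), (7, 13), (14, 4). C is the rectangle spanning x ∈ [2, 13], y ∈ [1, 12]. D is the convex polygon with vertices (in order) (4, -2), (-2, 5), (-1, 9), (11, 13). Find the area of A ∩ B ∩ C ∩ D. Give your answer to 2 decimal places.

The intersection is the polygon with vertices (2,9.8), (2,10), (5,10), (5,3.2).
By the shoelace formula its area is 10.50.

10.50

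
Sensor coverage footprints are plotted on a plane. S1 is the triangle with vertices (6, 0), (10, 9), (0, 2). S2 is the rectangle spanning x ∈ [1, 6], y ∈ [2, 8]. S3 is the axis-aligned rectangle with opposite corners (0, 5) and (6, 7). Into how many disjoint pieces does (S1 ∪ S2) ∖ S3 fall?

(S1 ∪ S2) ∖ S3 splits into 2 disjoint pieces (area 33.75, area 5).

2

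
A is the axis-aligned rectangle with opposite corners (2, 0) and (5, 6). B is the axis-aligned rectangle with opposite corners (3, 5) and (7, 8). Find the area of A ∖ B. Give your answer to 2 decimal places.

|A∩B|: x∈[3,5], y∈[5,6] → 2·1 = 2.
|A| = 18.
|A ∖ B| = |A| − |A∩B| = 18 − 2 = 16.00.

16.00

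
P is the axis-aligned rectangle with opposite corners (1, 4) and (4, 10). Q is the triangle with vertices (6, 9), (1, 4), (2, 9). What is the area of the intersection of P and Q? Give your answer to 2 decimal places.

The intersection is the polygon with vertices (4,7), (1,4), (2,9), (4,9).
By the shoelace formula its area is 8.00.

8.00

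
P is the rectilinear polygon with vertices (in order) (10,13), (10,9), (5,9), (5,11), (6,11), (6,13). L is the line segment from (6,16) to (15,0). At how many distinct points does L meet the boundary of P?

The segment meets the boundary at (9.938,9), (7.688,13).

2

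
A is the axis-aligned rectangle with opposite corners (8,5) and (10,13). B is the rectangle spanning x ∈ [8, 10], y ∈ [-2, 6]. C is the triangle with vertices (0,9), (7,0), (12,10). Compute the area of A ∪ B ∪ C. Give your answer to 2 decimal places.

76.00

By inclusion–exclusion:
Individual areas: |A| = 16, |B| = 16, |C| = 57.5.
|A∩B|: x∈[8,10], y∈[5,6] → 2·1 = 2.
|A∩C| = 9.25.
|B∩C| = 4.
|A∩B∩C| = 1.75.
|A ∪ B ∪ C| = 89.5 − 15.25 + 1.75 = 76.00.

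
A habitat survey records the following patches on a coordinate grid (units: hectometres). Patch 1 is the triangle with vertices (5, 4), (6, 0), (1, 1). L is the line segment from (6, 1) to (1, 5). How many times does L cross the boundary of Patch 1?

2

The segment meets the boundary at (3.581,2.935), (5.688,1.25).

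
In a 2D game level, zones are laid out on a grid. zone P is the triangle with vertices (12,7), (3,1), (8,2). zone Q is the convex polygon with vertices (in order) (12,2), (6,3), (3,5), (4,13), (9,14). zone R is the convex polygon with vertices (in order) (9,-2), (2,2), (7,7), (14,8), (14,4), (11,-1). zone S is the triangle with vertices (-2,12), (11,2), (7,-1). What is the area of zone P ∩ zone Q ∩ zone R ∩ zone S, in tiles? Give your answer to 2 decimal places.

2.83

The intersection is the polygon with vertices (8.471,2.588), (6,3), (7.982,4.321), (9.143,3.429).
By the shoelace formula its area is 2.83.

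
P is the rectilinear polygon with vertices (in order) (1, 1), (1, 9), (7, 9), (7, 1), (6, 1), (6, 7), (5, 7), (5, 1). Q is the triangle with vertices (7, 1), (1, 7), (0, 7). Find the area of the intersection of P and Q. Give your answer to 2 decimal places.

2.36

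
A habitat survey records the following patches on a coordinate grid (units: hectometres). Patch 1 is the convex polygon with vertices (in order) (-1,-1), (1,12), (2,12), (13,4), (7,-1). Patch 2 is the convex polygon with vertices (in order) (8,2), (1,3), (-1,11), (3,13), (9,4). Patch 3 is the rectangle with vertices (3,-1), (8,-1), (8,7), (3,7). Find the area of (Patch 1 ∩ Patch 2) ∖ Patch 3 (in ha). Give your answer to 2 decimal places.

|Patch 1 ∩ Patch 2| = 56.063.
|(Patch 1 ∩ Patch 2) ∩ Patch 3| = 22.4643.
|(Patch 1 ∩ Patch 2) ∖ Patch 3| = 56.063 − 22.4643 = 33.60.

33.60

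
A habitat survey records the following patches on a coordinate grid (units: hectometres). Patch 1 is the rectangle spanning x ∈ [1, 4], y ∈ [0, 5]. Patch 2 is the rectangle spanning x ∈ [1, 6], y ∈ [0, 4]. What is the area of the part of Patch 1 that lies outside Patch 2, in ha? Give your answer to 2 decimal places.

|Patch 1∩Patch 2|: x∈[1,4], y∈[0,4] → 3·4 = 12.
|Patch 1| = 15.
|Patch 1 ∖ Patch 2| = |Patch 1| − |Patch 1∩Patch 2| = 15 − 12 = 3.00.

3.00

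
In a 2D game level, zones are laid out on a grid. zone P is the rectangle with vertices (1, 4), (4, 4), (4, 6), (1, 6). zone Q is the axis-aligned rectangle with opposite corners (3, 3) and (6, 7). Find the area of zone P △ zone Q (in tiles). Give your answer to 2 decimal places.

|zone P∩zone Q|: x∈[3,4], y∈[4,6] → 1·2 = 2.
|zone P △ zone Q| = |zone P| + |zone Q| − 2·|zone P∩zone Q| = 6 + 12 − 4 = 14.00.

14.00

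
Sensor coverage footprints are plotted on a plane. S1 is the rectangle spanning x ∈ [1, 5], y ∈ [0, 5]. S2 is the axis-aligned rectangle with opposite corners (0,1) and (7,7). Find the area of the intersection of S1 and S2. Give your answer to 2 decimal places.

|S1∩S2|: x∈[1,5], y∈[1,5] → 4·4 = 16.

16.00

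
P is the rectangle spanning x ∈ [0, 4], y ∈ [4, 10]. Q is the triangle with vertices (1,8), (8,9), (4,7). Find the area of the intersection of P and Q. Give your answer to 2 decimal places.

2.14

The intersection is the polygon with vertices (4,7), (1,8), (4,8.429).
By the shoelace formula its area is 2.14.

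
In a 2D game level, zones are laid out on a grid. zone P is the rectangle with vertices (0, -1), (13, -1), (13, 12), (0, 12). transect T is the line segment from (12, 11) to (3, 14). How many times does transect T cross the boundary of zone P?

1

The segment meets the boundary at (9,12).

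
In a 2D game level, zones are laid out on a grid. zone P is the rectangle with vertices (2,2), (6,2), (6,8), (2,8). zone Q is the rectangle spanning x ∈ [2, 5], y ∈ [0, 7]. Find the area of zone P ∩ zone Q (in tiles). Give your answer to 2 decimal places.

15.00

|zone P∩zone Q|: x∈[2,5], y∈[2,7] → 3·5 = 15.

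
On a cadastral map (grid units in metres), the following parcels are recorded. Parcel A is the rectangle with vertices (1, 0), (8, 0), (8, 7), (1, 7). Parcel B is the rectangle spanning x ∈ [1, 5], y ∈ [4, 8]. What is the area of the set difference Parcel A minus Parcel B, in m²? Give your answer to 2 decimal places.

37.00

|Parcel A∩Parcel B|: x∈[1,5], y∈[4,7] → 4·3 = 12.
|Parcel A| = 49.
|Parcel A ∖ Parcel B| = |Parcel A| − |Parcel A∩Parcel B| = 49 − 12 = 37.00.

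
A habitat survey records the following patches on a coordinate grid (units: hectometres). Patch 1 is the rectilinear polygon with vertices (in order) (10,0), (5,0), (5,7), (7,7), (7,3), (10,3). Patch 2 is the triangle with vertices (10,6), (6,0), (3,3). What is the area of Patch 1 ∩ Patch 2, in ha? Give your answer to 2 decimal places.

The intersection is the polygon with vertices (5,3.857), (7,4.714), (7,3), (8,3), (6,0), (5,1).
By the shoelace formula its area is 8.07.

8.07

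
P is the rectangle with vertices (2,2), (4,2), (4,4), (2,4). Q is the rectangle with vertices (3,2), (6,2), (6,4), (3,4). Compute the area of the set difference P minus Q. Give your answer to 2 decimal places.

|P∩Q|: x∈[3,4], y∈[2,4] → 1·2 = 2.
|P| = 4.
|P ∖ Q| = |P| − |P∩Q| = 4 − 2 = 2.00.

2.00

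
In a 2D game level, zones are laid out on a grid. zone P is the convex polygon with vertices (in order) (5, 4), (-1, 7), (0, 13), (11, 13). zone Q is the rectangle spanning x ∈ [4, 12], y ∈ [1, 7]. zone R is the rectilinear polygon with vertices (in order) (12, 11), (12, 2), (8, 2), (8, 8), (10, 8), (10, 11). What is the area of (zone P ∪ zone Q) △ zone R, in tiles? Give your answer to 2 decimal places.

|zone P ∪ zone Q| = 111.25.
|(zone P ∪ zone Q) ∩ zone R| = 20.
|(zone P ∪ zone Q) △ zone R| = 111.25 + 30 − 40 = 101.25.

101.25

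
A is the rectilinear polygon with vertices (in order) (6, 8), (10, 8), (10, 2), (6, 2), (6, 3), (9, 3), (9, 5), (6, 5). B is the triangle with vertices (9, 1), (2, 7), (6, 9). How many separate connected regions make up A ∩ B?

A ∩ B splits into 2 disjoint pieces (area 2.8125, area 1.1875).

2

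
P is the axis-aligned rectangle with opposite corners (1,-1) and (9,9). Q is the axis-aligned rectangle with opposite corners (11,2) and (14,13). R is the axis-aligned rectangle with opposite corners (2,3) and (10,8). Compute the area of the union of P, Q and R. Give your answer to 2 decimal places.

118.00

By inclusion–exclusion:
Individual areas: |P| = 80, |Q| = 33, |R| = 40.
|P∩Q| = 0 (no overlap).
|P∩R|: x∈[2,9], y∈[3,8] → 7·5 = 35.
|Q∩R| = 0 (no overlap).
|P∩Q∩R| = 0.
|P ∪ Q ∪ R| = 153 − 35 + 0 = 118.00.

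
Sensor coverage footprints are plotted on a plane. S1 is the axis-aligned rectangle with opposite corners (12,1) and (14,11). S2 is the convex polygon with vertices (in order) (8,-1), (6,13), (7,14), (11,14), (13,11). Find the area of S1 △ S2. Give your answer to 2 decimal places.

|S1| = 20, |S2| = 57.5, |S1∩S2| = 1.2.
|S1 △ S2| = |S1| + |S2| − 2·|S1∩S2| = 20 + 57.5 − 2.4 = 75.10.

75.10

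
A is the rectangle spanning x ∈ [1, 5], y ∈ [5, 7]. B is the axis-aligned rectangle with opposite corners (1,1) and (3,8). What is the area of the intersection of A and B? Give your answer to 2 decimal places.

4.00

|A∩B|: x∈[1,3], y∈[5,7] → 2·2 = 4.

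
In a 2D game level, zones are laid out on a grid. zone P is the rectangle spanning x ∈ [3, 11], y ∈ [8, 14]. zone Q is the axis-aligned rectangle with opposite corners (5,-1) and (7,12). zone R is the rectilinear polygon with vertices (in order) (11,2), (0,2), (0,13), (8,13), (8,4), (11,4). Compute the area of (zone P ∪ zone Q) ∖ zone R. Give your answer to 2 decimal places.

29.00

|zone P ∪ zone Q| = 66.
|(zone P ∪ zone Q) ∩ zone R| = 37.
|(zone P ∪ zone Q) ∖ zone R| = 66 − 37 = 29.00.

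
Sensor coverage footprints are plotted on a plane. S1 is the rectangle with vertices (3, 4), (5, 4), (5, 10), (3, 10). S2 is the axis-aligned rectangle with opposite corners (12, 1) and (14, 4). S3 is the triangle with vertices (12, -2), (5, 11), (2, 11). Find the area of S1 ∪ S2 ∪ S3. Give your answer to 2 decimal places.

By inclusion–exclusion:
Individual areas: |S1| = 12, |S2| = 6, |S3| = 19.5.
|S1∩S2| = 0 (no overlap).
|S1∩S3| = 3.2.
|S2∩S3| = 0.
|S1∩S2∩S3| = 0.
|S1 ∪ S2 ∪ S3| = 37.5 − 3.2 + 0 = 34.30.

34.30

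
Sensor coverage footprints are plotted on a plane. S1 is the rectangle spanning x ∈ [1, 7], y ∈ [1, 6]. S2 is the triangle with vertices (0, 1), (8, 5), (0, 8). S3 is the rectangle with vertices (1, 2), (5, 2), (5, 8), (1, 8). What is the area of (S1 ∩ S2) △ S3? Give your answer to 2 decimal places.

|S1 ∩ S2| = 17.4792.
|(S1 ∩ S2) ∩ S3| = 13.75.
|(S1 ∩ S2) △ S3| = 17.4792 + 24 − 27.5 = 13.98.

13.98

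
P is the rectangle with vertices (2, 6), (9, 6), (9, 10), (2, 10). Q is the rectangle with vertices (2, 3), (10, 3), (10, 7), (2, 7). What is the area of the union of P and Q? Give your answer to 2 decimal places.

53.00

By inclusion–exclusion:
Individual areas: |P| = 28, |Q| = 32.
|P∩Q|: x∈[2,9], y∈[6,7] → 7·1 = 7.
|P ∪ Q| = 60 − 7 = 53.00.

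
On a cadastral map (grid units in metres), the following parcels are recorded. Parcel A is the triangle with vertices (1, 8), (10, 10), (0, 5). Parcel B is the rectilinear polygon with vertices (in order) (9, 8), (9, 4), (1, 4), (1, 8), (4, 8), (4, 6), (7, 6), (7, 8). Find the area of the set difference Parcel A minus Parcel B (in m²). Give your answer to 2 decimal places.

|Parcel A| = 12.5, |Parcel A∩Parcel B| = 5.25.
|Parcel A ∖ Parcel B| = |Parcel A| − |Parcel A∩Parcel B| = 12.5 − 5.25 = 7.25.

7.25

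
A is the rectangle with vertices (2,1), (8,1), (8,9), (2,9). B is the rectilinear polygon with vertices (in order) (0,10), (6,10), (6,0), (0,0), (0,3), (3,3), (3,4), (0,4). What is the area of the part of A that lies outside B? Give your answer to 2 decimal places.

17.00

|A| = 48, |A∩B| = 31.
|A ∖ B| = |A| − |A∩B| = 48 − 31 = 17.00.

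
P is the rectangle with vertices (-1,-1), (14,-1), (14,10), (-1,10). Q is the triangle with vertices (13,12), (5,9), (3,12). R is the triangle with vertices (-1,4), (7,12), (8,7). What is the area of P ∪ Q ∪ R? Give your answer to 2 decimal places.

By inclusion–exclusion:
Individual areas: |P| = 165, |Q| = 15, |R| = 24.
|P∩Q| = 1.6667.
|P∩R| = 21.6.
|Q∩R| = 3.9209.
|P∩Q∩R| = 1.5209.
|P ∪ Q ∪ R| = 204 − 27.1876 + 1.5209 = 178.33.

178.33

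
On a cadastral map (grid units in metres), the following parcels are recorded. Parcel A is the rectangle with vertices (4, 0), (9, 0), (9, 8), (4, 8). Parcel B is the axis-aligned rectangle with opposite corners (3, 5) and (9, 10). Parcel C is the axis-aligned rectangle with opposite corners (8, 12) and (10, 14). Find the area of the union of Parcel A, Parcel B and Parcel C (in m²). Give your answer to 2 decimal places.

59.00

By inclusion–exclusion:
Individual areas: |Parcel A| = 40, |Parcel B| = 30, |Parcel C| = 4.
|Parcel A∩Parcel B|: x∈[4,9], y∈[5,8] → 5·3 = 15.
|Parcel A∩Parcel C| = 0 (no overlap).
|Parcel B∩Parcel C| = 0 (no overlap).
|Parcel A∩Parcel B∩Parcel C| = 0.
|Parcel A ∪ Parcel B ∪ Parcel C| = 74 − 15 + 0 = 59.00.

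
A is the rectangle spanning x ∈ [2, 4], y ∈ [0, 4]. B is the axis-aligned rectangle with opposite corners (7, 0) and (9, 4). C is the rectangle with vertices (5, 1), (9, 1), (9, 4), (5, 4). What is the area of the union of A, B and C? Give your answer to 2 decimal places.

22.00

By inclusion–exclusion:
Individual areas: |A| = 8, |B| = 8, |C| = 12.
|A∩B| = 0 (no overlap).
|A∩C| = 0 (no overlap).
|B∩C|: x∈[7,9], y∈[1,4] → 2·3 = 6.
|A∩B∩C| = 0.
|A ∪ B ∪ C| = 28 − 6 + 0 = 22.00.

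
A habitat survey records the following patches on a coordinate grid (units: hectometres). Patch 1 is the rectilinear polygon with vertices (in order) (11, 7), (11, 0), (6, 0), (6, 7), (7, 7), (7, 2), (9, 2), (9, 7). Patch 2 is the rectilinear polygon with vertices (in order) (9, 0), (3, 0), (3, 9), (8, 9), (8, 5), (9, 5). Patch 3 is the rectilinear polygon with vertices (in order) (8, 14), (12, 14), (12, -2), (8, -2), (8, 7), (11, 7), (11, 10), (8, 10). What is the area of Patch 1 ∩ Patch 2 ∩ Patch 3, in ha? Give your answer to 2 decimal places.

2.00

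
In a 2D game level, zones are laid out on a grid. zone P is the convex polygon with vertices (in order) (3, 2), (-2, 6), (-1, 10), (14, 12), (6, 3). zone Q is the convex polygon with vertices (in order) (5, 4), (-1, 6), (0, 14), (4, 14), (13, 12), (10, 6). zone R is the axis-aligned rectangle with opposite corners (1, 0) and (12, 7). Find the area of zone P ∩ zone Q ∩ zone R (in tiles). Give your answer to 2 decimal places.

17.89

The intersection is the polygon with vertices (7.931,5.172), (5,4), (1,5.333), (1,7), (9.556,7).
By the shoelace formula its area is 17.89.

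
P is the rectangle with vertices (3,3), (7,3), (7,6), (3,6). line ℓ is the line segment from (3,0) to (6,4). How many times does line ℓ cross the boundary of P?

The segment meets the boundary at (5.25,3).

1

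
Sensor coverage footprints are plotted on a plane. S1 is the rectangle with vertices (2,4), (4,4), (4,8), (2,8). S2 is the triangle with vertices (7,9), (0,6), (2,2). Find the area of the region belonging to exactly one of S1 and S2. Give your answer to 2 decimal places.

12.31

|S1| = 8, |S2| = 17, |S1∩S2| = 6.3429.
|S1 △ S2| = |S1| + |S2| − 2·|S1∩S2| = 8 + 17 − 12.6857 = 12.31.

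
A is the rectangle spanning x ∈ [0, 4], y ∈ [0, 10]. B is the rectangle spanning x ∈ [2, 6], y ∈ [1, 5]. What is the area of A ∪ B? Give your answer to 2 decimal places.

By inclusion–exclusion:
Individual areas: |A| = 40, |B| = 16.
|A∩B|: x∈[2,4], y∈[1,5] → 2·4 = 8.
|A ∪ B| = 56 − 8 = 48.00.

48.00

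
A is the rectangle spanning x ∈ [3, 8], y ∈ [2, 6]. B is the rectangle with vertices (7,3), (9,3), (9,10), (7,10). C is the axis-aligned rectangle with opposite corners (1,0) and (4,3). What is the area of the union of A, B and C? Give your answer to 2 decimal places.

By inclusion–exclusion:
Individual areas: |A| = 20, |B| = 14, |C| = 9.
|A∩B|: x∈[7,8], y∈[3,6] → 1·3 = 3.
|A∩C|: x∈[3,4], y∈[2,3] → 1·1 = 1.
|B∩C| = 0 (no overlap).
|A∩B∩C| = 0.
|A ∪ B ∪ C| = 43 − 4 + 0 = 39.00.

39.00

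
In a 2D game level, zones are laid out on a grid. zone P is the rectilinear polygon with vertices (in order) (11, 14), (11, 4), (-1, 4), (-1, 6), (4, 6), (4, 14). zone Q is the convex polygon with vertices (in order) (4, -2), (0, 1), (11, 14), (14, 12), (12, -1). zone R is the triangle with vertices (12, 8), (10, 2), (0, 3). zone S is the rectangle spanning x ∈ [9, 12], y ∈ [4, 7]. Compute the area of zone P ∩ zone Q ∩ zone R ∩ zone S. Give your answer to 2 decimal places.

The intersection is the polygon with vertices (9.6,7), (11,7), (11,5), (10.667,4), (9,4), (9,6.75).
By the shoelace formula its area is 5.76.

5.76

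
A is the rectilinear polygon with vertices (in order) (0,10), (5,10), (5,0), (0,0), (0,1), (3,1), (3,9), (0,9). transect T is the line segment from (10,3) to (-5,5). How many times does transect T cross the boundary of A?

The segment meets the boundary at (3,3.933), (5,3.667).

2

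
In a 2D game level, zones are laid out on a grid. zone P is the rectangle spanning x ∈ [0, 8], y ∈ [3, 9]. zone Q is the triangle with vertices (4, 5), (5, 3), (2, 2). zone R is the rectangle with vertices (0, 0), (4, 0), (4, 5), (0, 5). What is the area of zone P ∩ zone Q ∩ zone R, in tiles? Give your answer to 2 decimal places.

1.33

The intersection is the polygon with vertices (4,5), (4,3), (2.667,3).
By the shoelace formula its area is 1.33.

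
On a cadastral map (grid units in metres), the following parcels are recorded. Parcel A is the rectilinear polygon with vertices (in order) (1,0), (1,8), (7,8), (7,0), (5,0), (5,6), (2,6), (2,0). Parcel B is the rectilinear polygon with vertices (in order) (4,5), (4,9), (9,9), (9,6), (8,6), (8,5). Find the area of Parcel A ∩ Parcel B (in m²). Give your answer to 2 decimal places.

The intersection is the polygon with vertices (7,8), (7,5), (5,5), (5,6), (4,6), (4,8).
By the shoelace formula its area is 8.00.

8.00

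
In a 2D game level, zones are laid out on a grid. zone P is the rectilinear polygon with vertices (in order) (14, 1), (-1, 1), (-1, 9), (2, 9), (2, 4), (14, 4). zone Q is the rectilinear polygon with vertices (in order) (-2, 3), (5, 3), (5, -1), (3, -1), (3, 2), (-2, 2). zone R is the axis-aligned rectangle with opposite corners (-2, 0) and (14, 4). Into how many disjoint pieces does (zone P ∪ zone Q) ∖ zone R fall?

(zone P ∪ zone Q) ∖ zone R splits into 2 disjoint pieces (area 2, area 15).

2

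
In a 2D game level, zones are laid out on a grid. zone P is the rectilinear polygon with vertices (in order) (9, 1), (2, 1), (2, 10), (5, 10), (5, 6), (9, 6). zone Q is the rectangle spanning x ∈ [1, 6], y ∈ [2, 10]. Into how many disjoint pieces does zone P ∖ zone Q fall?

1

zone P ∖ zone Q is a single connected region.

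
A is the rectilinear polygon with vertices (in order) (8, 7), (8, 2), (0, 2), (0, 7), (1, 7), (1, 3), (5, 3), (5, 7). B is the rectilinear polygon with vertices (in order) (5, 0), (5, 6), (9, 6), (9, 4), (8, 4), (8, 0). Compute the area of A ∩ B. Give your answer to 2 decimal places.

12.00

The intersection is the polygon with vertices (8,4), (8,2), (5,2), (5,3), (5,6), (8,6).
By the shoelace formula its area is 12.00.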